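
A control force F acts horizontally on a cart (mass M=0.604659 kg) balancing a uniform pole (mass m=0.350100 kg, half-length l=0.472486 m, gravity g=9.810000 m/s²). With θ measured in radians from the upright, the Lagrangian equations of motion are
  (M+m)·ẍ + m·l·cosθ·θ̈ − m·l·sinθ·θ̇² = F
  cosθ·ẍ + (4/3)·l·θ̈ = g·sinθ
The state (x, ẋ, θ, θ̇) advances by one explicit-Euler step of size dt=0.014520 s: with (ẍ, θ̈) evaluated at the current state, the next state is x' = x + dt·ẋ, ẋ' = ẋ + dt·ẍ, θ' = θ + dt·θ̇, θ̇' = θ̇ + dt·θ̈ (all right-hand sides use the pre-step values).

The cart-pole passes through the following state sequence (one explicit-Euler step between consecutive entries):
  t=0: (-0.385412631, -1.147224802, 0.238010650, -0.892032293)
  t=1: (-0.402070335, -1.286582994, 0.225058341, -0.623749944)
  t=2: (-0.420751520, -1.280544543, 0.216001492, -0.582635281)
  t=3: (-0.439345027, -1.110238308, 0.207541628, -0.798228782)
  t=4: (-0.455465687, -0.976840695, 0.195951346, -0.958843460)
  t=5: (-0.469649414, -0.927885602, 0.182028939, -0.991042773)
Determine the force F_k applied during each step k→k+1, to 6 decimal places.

step 0→1:
  ẍ = (ẋ'−ẋ)/dt = (-1.286582994−-1.147224802)/0.014520 = -9.597672
  θ̈ = (θ̇'−θ̇)/dt = (-0.623749944−-0.892032293)/0.014520 = 18.476746
  sinθ=0.235770, cosθ=0.971809
  F = (M+m)·ẍ + m·l·cosθ·θ̈ − m·l·sinθ·θ̇² = -9.163463 + 2.970212 − 0.031033 = -6.224285
step 1→2:
  ẍ = (ẋ'−ẋ)/dt = (-1.280544543−-1.286582994)/0.014520 = 0.415871
  θ̈ = (θ̇'−θ̇)/dt = (-0.582635281−-0.623749944)/0.014520 = 2.831588
  sinθ=0.223163, cosθ=0.974781
  F = (M+m)·ẍ + m·l·cosθ·θ̈ − m·l·sinθ·θ̇² = 0.397057 + 0.456581 − 0.014362 = 0.839276
step 2→3:
  ẍ = (ẋ'−ẋ)/dt = (-1.110238308−-1.280544543)/0.014520 = 11.729080
  θ̈ = (θ̇'−θ̇)/dt = (-0.798228782−-0.582635281)/0.014520 = -14.848037
  sinθ=0.214326, cosθ=0.976762
  F = (M+m)·ẍ + m·l·cosθ·θ̈ − m·l·sinθ·θ̇² = 11.198444 + -2.399048 − 0.012035 = 8.787361
step 3→4:
  ẍ = (ẋ'−ẋ)/dt = (-0.976840695−-1.110238308)/0.014520 = 9.187163
  θ̈ = (θ̇'−θ̇)/dt = (-0.958843460−-0.798228782)/0.014520 = -11.061617
  sinθ=0.206055, cosθ=0.978540
  F = (M+m)·ẍ + m·l·cosθ·θ̈ − m·l·sinθ·θ̇² = 8.771527 + -1.790517 − 0.021718 = 6.959292
step 4→5:
  ẍ = (ẋ'−ẋ)/dt = (-0.927885602−-0.976840695)/0.014520 = 3.371563
  θ̈ = (θ̇'−θ̇)/dt = (-0.991042773−-0.958843460)/0.014520 = -2.217584
  sinθ=0.194700, cosθ=0.980863
  F = (M+m)·ẍ + m·l·cosθ·θ̈ − m·l·sinθ·θ̇² = 3.219030 + -0.359807 − 0.029610 = 2.829613

F_0 = -6.224285 N
F_1 = 0.839276 N
F_2 = 8.787361 N
F_3 = 6.959292 N
F_4 = 2.829613 N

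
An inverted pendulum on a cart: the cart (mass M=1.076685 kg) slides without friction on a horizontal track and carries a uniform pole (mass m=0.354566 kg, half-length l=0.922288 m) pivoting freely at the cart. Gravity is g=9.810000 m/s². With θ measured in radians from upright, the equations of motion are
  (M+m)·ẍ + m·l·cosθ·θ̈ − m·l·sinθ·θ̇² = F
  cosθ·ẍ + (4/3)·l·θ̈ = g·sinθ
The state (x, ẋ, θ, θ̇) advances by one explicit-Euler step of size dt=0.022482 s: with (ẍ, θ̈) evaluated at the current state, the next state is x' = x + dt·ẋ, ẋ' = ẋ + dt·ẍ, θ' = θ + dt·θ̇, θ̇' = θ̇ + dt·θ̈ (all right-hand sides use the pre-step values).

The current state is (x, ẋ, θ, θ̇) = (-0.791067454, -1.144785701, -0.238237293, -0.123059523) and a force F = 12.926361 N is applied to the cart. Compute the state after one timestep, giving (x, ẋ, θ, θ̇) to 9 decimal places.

(-0.816804526, -0.887159597, -0.241003917, -0.368967102)

sinθ=-0.235990074, cosθ=0.971755466
temp = (F + m·l·θ̇²·sinθ)/(M+m) = (12.926361 + -0.001168659)/1.431251 = 9.030695763
θ̈ = (g·sinθ − cosθ·temp)/(l·(4/3 − m·cos²θ/(M+m))) = -10.937976126
ẍ = temp − m·l·θ̈·cosθ/(M+m) = 11.459216442
Euler: x'=-0.791067454+0.022482·-1.144785701=-0.816804526, ẋ'=-1.144785701+0.022482·11.459216442=-0.887159597
       θ'=-0.238237293+0.022482·-0.123059523=-0.241003917, θ̇'=-0.123059523+0.022482·-10.937976126=-0.368967102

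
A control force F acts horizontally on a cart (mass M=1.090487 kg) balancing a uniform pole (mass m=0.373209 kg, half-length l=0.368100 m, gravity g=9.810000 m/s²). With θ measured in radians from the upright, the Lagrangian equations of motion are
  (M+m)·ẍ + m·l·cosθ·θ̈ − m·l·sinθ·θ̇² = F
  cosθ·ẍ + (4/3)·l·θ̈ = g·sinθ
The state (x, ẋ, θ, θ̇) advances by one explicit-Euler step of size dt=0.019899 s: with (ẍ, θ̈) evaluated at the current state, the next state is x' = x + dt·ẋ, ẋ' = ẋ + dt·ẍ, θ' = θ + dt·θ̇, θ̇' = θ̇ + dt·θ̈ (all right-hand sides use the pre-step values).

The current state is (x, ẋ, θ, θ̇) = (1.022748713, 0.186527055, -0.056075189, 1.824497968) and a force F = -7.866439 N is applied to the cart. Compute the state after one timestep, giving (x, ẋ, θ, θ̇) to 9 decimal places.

(1.026460415, 0.056544082, -0.019769504, 2.066629200)

sinθ=-0.056045806, cosθ=0.998428199
temp = (F + m·l·θ̇²·sinθ)/(M+m) = (-7.866439 + -0.025629953)/1.463696 = -5.391877107
θ̈ = (g·sinθ − cosθ·temp)/(l·(4/3 − m·cos²θ/(M+m))) = 12.168010069
ẍ = temp − m·l·θ̈·cosθ/(M+m) = -6.532135922
Euler: x'=1.022748713+0.019899·0.186527055=1.026460415, ẋ'=0.186527055+0.019899·-6.532135922=0.056544082
       θ'=-0.056075189+0.019899·1.824497968=-0.019769504, θ̇'=1.824497968+0.019899·12.168010069=2.066629200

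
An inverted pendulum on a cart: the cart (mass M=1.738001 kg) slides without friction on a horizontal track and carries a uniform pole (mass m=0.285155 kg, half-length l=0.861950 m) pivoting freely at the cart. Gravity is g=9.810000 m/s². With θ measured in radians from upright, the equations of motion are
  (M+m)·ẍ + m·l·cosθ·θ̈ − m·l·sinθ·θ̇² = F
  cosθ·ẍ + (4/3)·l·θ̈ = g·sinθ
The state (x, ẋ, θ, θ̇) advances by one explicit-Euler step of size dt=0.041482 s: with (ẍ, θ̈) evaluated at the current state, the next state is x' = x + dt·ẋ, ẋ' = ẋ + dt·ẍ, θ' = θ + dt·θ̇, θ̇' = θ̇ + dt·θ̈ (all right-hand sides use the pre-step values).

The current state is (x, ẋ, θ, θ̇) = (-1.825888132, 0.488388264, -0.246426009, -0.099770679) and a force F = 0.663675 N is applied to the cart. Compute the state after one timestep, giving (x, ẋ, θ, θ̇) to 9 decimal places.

sinθ=-0.243939502, cosθ=0.969790451
temp = (F + m·l·θ̇²·sinθ)/(M+m) = (0.663675 + -0.000596831)/2.023156 = 0.327744459
θ̈ = (g·sinθ − cosθ·temp)/(l·(4/3 − m·cos²θ/(M+m))) = -2.619197344
ẍ = temp − m·l·θ̈·cosθ/(M+m) = 0.636333017
Euler: x'=-1.825888132+0.041482·0.488388264=-1.805628810, ẋ'=0.488388264+0.041482·0.636333017=0.514784630
       θ'=-0.246426009+0.041482·-0.099770679=-0.250564696, θ̇'=-0.099770679+0.041482·-2.619197344=-0.208420223

(-1.805628810, 0.514784630, -0.250564696, -0.208420223)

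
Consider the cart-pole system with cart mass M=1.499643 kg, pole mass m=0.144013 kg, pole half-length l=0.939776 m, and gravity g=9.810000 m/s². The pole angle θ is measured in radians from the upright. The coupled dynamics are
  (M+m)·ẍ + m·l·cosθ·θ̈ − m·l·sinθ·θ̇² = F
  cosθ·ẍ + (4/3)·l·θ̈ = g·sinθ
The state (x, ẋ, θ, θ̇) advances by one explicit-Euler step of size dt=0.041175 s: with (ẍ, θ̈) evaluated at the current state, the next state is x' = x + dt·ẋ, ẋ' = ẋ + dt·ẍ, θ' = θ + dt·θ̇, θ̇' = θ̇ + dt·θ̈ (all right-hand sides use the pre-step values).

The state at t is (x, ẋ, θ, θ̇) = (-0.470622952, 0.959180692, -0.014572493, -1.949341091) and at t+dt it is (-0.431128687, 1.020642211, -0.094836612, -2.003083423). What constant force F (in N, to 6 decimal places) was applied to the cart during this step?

F = 2.284334 N

ẍ = (ẋ'−ẋ)/dt = (1.020642211−0.959180692)/0.041175 = 1.492690
θ̈ = (θ̇'−θ̇)/dt = (-2.003083423−-1.949341091)/0.041175 = -1.305218
sinθ=-0.014572, cosθ=0.999894
F = (M+m)·ẍ + m·l·cosθ·θ̈ − m·l·sinθ·θ̇² = 2.453469 + -0.176629 − -0.007494 = 2.284334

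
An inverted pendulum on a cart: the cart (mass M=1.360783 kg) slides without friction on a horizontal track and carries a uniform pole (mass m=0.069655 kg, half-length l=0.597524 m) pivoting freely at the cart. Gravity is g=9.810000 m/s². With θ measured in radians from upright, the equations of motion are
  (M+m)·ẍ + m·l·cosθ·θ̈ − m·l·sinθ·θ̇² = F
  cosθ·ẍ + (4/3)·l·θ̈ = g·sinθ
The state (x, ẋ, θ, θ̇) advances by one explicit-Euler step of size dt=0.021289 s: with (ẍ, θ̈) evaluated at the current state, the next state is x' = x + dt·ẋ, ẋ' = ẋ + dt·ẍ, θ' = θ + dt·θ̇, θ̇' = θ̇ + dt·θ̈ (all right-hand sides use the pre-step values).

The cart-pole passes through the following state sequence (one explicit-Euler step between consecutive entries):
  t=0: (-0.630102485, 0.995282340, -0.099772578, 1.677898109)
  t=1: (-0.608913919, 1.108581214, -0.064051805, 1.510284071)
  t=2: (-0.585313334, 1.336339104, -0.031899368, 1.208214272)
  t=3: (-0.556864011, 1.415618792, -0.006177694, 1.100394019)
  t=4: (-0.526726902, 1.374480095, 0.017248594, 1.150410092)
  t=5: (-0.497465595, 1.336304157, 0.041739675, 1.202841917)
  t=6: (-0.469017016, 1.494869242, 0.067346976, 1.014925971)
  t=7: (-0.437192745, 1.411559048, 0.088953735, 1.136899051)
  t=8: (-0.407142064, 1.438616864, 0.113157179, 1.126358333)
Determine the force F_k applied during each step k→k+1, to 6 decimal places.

step 0→1:
  ẍ = (ẋ'−ẋ)/dt = (1.108581214−0.995282340)/0.021289 = 5.321944
  θ̈ = (θ̇'−θ̇)/dt = (1.510284071−1.677898109)/0.021289 = -7.873270
  sinθ=-0.099607, cosθ=0.995027
  F = (M+m)·ẍ + m·l·cosθ·θ̈ − m·l·sinθ·θ̇² = 7.612711 + -0.326060 − -0.011672 = 7.298323
step 1→2:
  ẍ = (ẋ'−ẋ)/dt = (1.336339104−1.108581214)/0.021289 = 10.698384
  θ̈ = (θ̇'−θ̇)/dt = (1.208214272−1.510284071)/0.021289 = -14.189008
  sinθ=-0.064008, cosθ=0.997949
  F = (M+m)·ẍ + m·l·cosθ·θ̈ − m·l·sinθ·θ̇² = 15.303375 + -0.589343 − -0.006077 = 14.720108
step 2→3:
  ẍ = (ẋ'−ẋ)/dt = (1.415618792−1.336339104)/0.021289 = 3.723974
  θ̈ = (θ̇'−θ̇)/dt = (1.100394019−1.208214272)/0.021289 = -5.064599
  sinθ=-0.031894, cosθ=0.999491
  F = (M+m)·ẍ + m·l·cosθ·θ̈ − m·l·sinθ·θ̇² = 5.326914 + -0.210684 − -0.001938 = 5.118168
step 3→4:
  ẍ = (ẋ'−ẋ)/dt = (1.374480095−1.415618792)/0.021289 = -1.932392
  θ̈ = (θ̇'−θ̇)/dt = (1.150410092−1.100394019)/0.021289 = 2.349386
  sinθ=-0.006178, cosθ=0.999981
  F = (M+m)·ẍ + m·l·cosθ·θ̈ − m·l·sinθ·θ̇² = -2.764167 + 0.097781 − -0.000311 = -2.666075
step 4→5:
  ẍ = (ẋ'−ẋ)/dt = (1.336304157−1.374480095)/0.021289 = -1.793224
  θ̈ = (θ̇'−θ̇)/dt = (1.202841917−1.150410092)/0.021289 = 2.462860
  sinθ=0.017248, cosθ=0.999851
  F = (M+m)·ẍ + m·l·cosθ·θ̈ − m·l·sinθ·θ̇² = -2.565095 + 0.102490 − 0.000950 = -2.463555
step 5→6:
  ẍ = (ẋ'−ẋ)/dt = (1.494869242−1.336304157)/0.021289 = 7.448217
  θ̈ = (θ̇'−θ̇)/dt = (1.014925971−1.202841917)/0.021289 = -8.826903
  sinθ=0.041728, cosθ=0.999129
  F = (M+m)·ẍ + m·l·cosθ·θ̈ − m·l·sinθ·θ̇² = 10.654212 + -0.367060 − 0.002513 = 10.284639
step 6→7:
  ẍ = (ẋ'−ẋ)/dt = (1.411559048−1.494869242)/0.021289 = -3.913298
  θ̈ = (θ̇'−θ̇)/dt = (1.136899051−1.014925971)/0.021289 = 5.729395
  sinθ=0.067296, cosθ=0.997733
  F = (M+m)·ẍ + m·l·cosθ·θ̈ − m·l·sinθ·θ̇² = -5.597730 + 0.237920 − 0.002885 = -5.362695
step 7→8:
  ẍ = (ẋ'−ẋ)/dt = (1.438616864−1.411559048)/0.021289 = 1.270976
  θ̈ = (θ̇'−θ̇)/dt = (1.126358333−1.136899051)/0.021289 = -0.495125
  sinθ=0.088836, cosθ=0.996046
  F = (M+m)·ẍ + m·l·cosθ·θ̈ − m·l·sinθ·θ̇² = 1.818053 + -0.020526 − 0.004779 = 1.792748

F_0 = 7.298323 N
F_1 = 14.720108 N
F_2 = 5.118168 N
F_3 = -2.666075 N
F_4 = -2.463555 N
F_5 = 10.284639 N
F_6 = -5.362695 N
F_7 = 1.792748 N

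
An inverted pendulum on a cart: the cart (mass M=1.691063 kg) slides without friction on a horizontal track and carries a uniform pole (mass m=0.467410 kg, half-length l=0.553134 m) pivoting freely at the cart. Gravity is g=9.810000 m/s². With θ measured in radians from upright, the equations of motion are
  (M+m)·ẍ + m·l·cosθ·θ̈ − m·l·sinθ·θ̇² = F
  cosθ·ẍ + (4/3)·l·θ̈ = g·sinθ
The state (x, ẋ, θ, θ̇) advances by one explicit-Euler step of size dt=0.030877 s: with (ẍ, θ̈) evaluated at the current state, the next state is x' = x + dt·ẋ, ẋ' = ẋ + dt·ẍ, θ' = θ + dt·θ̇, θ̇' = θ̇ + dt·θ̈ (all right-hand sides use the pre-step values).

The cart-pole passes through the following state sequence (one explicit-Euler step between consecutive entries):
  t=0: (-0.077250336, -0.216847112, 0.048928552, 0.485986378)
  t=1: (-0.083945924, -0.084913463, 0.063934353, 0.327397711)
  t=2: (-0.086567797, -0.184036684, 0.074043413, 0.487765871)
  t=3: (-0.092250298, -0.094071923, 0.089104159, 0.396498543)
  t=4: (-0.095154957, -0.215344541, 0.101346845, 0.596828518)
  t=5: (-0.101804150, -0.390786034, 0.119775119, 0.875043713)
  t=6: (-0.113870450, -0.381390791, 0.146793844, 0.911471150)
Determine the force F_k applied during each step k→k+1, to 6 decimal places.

step 0→1:
  ẍ = (ẋ'−ẋ)/dt = (-0.084913463−-0.216847112)/0.030877 = 4.272878
  θ̈ = (θ̇'−θ̇)/dt = (0.327397711−0.485986378)/0.030877 = -5.136142
  sinθ=0.048909, cosθ=0.998803
  F = (M+m)·ẍ + m·l·cosθ·θ̈ − m·l·sinθ·θ̇² = 9.222891 + -1.326311 − 0.002987 = 7.893594
step 1→2:
  ẍ = (ẋ'−ẋ)/dt = (-0.184036684−-0.084913463)/0.030877 = -3.210261
  θ̈ = (θ̇'−θ̇)/dt = (0.487765871−0.327397711)/0.030877 = 5.193774
  sinθ=0.063891, cosθ=0.997957
  F = (M+m)·ẍ + m·l·cosθ·θ̈ − m·l·sinθ·θ̇² = -6.929261 + 1.340057 − 0.001771 = -5.590975
step 2→3:
  ẍ = (ẋ'−ẋ)/dt = (-0.094071923−-0.184036684)/0.030877 = 2.913650
  θ̈ = (θ̇'−θ̇)/dt = (0.396498543−0.487765871)/0.030877 = -2.955835
  sinθ=0.073976, cosθ=0.997260
  F = (M+m)·ẍ + m·l·cosθ·θ̈ − m·l·sinθ·θ̇² = 6.289034 + -0.762109 − 0.004550 = 5.522375
step 3→4:
  ẍ = (ẋ'−ẋ)/dt = (-0.215344541−-0.094071923)/0.030877 = -3.927604
  θ̈ = (θ̇'−θ̇)/dt = (0.596828518−0.396498543)/0.030877 = 6.488000
  sinθ=0.088986, cosθ=0.996033
  F = (M+m)·ẍ + m·l·cosθ·θ̈ − m·l·sinθ·θ̇² = -8.477626 + 1.670755 − 0.003617 = -6.810488
step 4→5:
  ẍ = (ẋ'−ẋ)/dt = (-0.390786034−-0.215344541)/0.030877 = -5.681947
  θ̈ = (θ̇'−θ̇)/dt = (0.875043713−0.596828518)/0.030877 = 9.010435
  sinθ=0.101173, cosθ=0.994869
  F = (M+m)·ẍ + m·l·cosθ·θ̈ − m·l·sinθ·θ̇² = -12.264330 + 2.317608 − 0.009317 = -9.956040
step 5→6:
  ẍ = (ẋ'−ẋ)/dt = (-0.381390791−-0.390786034)/0.030877 = 0.304280
  θ̈ = (θ̇'−θ̇)/dt = (0.911471150−0.875043713)/0.030877 = 1.179760
  sinθ=0.119489, cosθ=0.992836
  F = (M+m)·ẍ + m·l·cosθ·θ̈ − m·l·sinθ·θ̇² = 0.656779 + 0.302830 − 0.023655 = 0.935955

F_0 = 7.893594 N
F_1 = -5.590975 N
F_2 = 5.522375 N
F_3 = -6.810488 N
F_4 = -9.956040 N
F_5 = 0.935955 N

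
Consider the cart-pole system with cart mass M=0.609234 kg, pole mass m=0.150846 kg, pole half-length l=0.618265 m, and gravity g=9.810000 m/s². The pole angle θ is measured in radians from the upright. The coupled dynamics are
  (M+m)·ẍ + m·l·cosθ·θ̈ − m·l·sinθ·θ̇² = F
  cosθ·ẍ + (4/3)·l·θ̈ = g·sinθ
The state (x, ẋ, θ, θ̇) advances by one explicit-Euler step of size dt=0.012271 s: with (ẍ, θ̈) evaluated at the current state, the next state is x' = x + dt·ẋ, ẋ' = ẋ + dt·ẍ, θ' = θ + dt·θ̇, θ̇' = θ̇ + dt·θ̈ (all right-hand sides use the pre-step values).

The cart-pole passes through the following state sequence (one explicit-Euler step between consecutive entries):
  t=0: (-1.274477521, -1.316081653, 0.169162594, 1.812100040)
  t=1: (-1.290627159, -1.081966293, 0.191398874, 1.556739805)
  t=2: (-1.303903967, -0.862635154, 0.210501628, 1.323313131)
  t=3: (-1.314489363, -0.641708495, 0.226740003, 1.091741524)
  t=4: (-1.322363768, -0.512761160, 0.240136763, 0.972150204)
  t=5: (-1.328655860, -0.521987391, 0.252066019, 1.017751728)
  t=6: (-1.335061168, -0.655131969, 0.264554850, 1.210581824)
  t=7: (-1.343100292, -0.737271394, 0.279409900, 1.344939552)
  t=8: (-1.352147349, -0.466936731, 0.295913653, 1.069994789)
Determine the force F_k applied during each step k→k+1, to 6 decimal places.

F_0 = 12.536717 N
F_1 = 11.800923 N
F_2 = 11.929174 N
F_3 = 7.076498 N
F_4 = -0.255808 N
F_5 = -6.851977 N
F_6 = -4.137923 N
F_7 = 14.689706 N

step 0→1:
  ẍ = (ẋ'−ẋ)/dt = (-1.081966293−-1.316081653)/0.012271 = 19.078752
  θ̈ = (θ̇'−θ̇)/dt = (1.556739805−1.812100040)/0.012271 = -20.810059
  sinθ=0.168357, cosθ=0.985726
  F = (M+m)·ẍ + m·l·cosθ·θ̈ − m·l·sinθ·θ̇² = 14.501377 + -1.913102 − 0.051559 = 12.536717
step 1→2:
  ẍ = (ẋ'−ẋ)/dt = (-0.862635154−-1.081966293)/0.012271 = 17.873942
  θ̈ = (θ̇'−θ̇)/dt = (1.323313131−1.556739805)/0.012271 = -19.022628
  sinθ=0.190232, cosθ=0.981739
  F = (M+m)·ẍ + m·l·cosθ·θ̈ − m·l·sinθ·θ̇² = 13.585626 + -1.741707 − 0.042996 = 11.800923
step 2→3:
  ẍ = (ẋ'−ẋ)/dt = (-0.641708495−-0.862635154)/0.012271 = 18.003965
  θ̈ = (θ̇'−θ̇)/dt = (1.091741524−1.323313131)/0.012271 = -18.871454
  sinθ=0.208950, cosθ=0.977926
  F = (M+m)·ẍ + m·l·cosθ·θ̈ − m·l·sinθ·θ̇² = 13.684454 + -1.721155 − 0.034125 = 11.929174
step 3→4:
  ẍ = (ẋ'−ẋ)/dt = (-0.512761160−-0.641708495)/0.012271 = 10.508299
  θ̈ = (θ̇'−θ̇)/dt = (0.972150204−1.091741524)/0.012271 = -9.745850
  sinθ=0.224802, cosθ=0.974404
  F = (M+m)·ẍ + m·l·cosθ·θ̈ − m·l·sinθ·θ̇² = 7.987148 + -0.885661 − 0.024989 = 7.076498
step 4→5:
  ẍ = (ẋ'−ẋ)/dt = (-0.521987391−-0.512761160)/0.012271 = -0.751873
  θ̈ = (θ̇'−θ̇)/dt = (1.017751728−0.972150204)/0.012271 = 3.716203
  sinθ=0.237835, cosθ=0.971305
  F = (M+m)·ẍ + m·l·cosθ·θ̈ − m·l·sinθ·θ̇² = -0.571484 + 0.336638 − 0.020963 = -0.255808
step 5→6:
  ẍ = (ẋ'−ẋ)/dt = (-0.655131969−-0.521987391)/0.012271 = -10.850345
  θ̈ = (θ̇'−θ̇)/dt = (1.210581824−1.017751728)/0.012271 = 15.714294
  sinθ=0.249405, cosθ=0.968399
  F = (M+m)·ẍ + m·l·cosθ·θ̈ − m·l·sinθ·θ̇² = -8.247130 + 1.419246 − 0.024093 = -6.851977
step 6→7:
  ẍ = (ẋ'−ẋ)/dt = (-0.737271394−-0.655131969)/0.012271 = -6.693784
  θ̈ = (θ̇'−θ̇)/dt = (1.344939552−1.210581824)/0.012271 = 10.949208
  sinθ=0.261480, cosθ=0.965209
  F = (M+m)·ẍ + m·l·cosθ·θ̈ − m·l·sinθ·θ̇² = -5.087811 + 0.985627 − 0.035738 = -4.137923
step 7→8:
  ẍ = (ẋ'−ẋ)/dt = (-0.466936731−-0.737271394)/0.012271 = 22.030369
  θ̈ = (θ̇'−θ̇)/dt = (1.069994789−1.344939552)/0.012271 = -22.406060
  sinθ=0.275788, cosθ=0.961218
  F = (M+m)·ẍ + m·l·cosθ·θ̈ − m·l·sinθ·θ̇² = 16.744843 + -2.008612 − 0.046525 = 14.689706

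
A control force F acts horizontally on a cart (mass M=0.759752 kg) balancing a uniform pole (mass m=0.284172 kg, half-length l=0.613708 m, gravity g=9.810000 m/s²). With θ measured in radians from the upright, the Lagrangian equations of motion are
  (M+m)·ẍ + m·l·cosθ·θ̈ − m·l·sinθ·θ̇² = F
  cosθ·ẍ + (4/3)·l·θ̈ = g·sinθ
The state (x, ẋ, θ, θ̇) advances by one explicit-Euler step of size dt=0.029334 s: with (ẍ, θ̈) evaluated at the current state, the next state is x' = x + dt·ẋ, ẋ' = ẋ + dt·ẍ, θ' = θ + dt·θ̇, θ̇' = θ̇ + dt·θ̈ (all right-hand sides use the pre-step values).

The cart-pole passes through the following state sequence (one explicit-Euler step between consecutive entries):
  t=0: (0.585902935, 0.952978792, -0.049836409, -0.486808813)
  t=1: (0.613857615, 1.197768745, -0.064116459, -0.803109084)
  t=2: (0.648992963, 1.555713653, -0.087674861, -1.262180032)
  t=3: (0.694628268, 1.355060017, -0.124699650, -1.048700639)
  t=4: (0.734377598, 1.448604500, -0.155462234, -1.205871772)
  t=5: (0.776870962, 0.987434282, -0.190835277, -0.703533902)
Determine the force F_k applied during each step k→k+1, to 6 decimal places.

F_0 = 6.835367 N
F_1 = 10.021881 N
F_2 = -5.852117 N
F_3 = 2.425701 N
F_4 = -13.422115 N

step 0→1:
  ẍ = (ẋ'−ẋ)/dt = (1.197768745−0.952978792)/0.029334 = 8.344922
  θ̈ = (θ̇'−θ̇)/dt = (-0.803109084−-0.486808813)/0.029334 = -10.782719
  sinθ=-0.049816, cosθ=0.998758
  F = (M+m)·ẍ + m·l·cosθ·θ̈ − m·l·sinθ·θ̇² = 8.711465 + -1.878157 − -0.002059 = 6.835367
step 1→2:
  ẍ = (ẋ'−ẋ)/dt = (1.555713653−1.197768745)/0.029334 = 12.202390
  θ̈ = (θ̇'−θ̇)/dt = (-1.262180032−-0.803109084)/0.029334 = -15.649790
  sinθ=-0.064073, cosθ=0.997945
  F = (M+m)·ẍ + m·l·cosθ·θ̈ − m·l·sinθ·θ̇² = 12.738368 + -2.723694 − -0.007207 = 10.021881
step 2→3:
  ẍ = (ẋ'−ẋ)/dt = (1.355060017−1.555713653)/0.029334 = -6.840309
  θ̈ = (θ̇'−θ̇)/dt = (-1.048700639−-1.262180032)/0.029334 = 7.277541
  sinθ=-0.087563, cosθ=0.996159
  F = (M+m)·ẍ + m·l·cosθ·θ̈ − m·l·sinθ·θ̇² = -7.140763 + 1.264318 − -0.024328 = -5.852117
step 3→4:
  ẍ = (ẋ'−ẋ)/dt = (1.448604500−1.355060017)/0.029334 = 3.188944
  θ̈ = (θ̇'−θ̇)/dt = (-1.205871772−-1.048700639)/0.029334 = -5.357985
  sinθ=-0.124377, cosθ=0.992235
  F = (M+m)·ẍ + m·l·cosθ·θ̈ − m·l·sinθ·θ̇² = 3.329015 + -0.927170 − -0.023855 = 2.425701
step 4→5:
  ẍ = (ẋ'−ẋ)/dt = (0.987434282−1.448604500)/0.029334 = -15.721355
  θ̈ = (θ̇'−θ̇)/dt = (-0.703533902−-1.205871772)/0.029334 = 17.124765
  sinθ=-0.154837, cosθ=0.987940
  F = (M+m)·ẍ + m·l·cosθ·θ̈ − m·l·sinθ·θ̇² = -16.411899 + 2.950518 − -0.039266 = -13.422115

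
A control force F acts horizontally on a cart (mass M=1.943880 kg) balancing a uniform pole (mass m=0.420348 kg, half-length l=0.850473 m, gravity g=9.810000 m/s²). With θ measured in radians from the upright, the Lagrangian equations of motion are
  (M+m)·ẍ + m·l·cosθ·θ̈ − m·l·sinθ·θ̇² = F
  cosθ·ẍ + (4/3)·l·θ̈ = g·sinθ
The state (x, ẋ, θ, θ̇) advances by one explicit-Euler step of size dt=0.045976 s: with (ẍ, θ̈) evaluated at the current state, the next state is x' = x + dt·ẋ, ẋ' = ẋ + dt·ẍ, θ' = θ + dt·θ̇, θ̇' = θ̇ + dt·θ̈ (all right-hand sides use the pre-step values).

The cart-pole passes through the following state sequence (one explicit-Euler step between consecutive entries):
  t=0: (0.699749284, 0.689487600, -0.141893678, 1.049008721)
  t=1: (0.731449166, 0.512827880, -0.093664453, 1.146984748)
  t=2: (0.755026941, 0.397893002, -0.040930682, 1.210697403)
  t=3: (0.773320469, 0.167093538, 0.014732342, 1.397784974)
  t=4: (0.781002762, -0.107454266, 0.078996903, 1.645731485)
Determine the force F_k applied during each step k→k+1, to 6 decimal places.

step 0→1:
  ẍ = (ẋ'−ẋ)/dt = (0.512827880−0.689487600)/0.045976 = -3.842433
  θ̈ = (θ̇'−θ̇)/dt = (1.146984748−1.049008721)/0.045976 = 2.131025
  sinθ=-0.141418, cosθ=0.989950
  F = (M+m)·ẍ + m·l·cosθ·θ̈ − m·l·sinθ·θ̇² = -9.084389 + 0.754174 − -0.055633 = -8.274582
step 1→2:
  ẍ = (ẋ'−ẋ)/dt = (0.397893002−0.512827880)/0.045976 = -2.499889
  θ̈ = (θ̇'−θ̇)/dt = (1.210697403−1.146984748)/0.045976 = 1.385781
  sinθ=-0.093528, cosθ=0.995617
  F = (M+m)·ẍ + m·l·cosθ·θ̈ − m·l·sinθ·θ̇² = -5.910307 + 0.493238 − -0.043987 = -5.373082
step 2→3:
  ẍ = (ẋ'−ẋ)/dt = (0.167093538−0.397893002)/0.045976 = -5.019999
  θ̈ = (θ̇'−θ̇)/dt = (1.397784974−1.210697403)/0.045976 = 4.069244
  sinθ=-0.040919, cosθ=0.999162
  F = (M+m)·ẍ + m·l·cosθ·θ̈ − m·l·sinθ·θ̇² = -11.868422 + 1.453515 − -0.021442 = -10.393465
step 3→4:
  ẍ = (ẋ'−ẋ)/dt = (-0.107454266−0.167093538)/0.045976 = -5.971546
  θ̈ = (θ̇'−θ̇)/dt = (1.645731485−1.397784974)/0.045976 = 5.392955
  sinθ=0.014732, cosθ=0.999891
  F = (M+m)·ẍ + m·l·cosθ·θ̈ − m·l·sinθ·θ̇² = -14.118097 + 1.927743 − 0.010290 = -12.200643

F_0 = -8.274582 N
F_1 = -5.373082 N
F_2 = -10.393465 N
F_3 = -12.200643 N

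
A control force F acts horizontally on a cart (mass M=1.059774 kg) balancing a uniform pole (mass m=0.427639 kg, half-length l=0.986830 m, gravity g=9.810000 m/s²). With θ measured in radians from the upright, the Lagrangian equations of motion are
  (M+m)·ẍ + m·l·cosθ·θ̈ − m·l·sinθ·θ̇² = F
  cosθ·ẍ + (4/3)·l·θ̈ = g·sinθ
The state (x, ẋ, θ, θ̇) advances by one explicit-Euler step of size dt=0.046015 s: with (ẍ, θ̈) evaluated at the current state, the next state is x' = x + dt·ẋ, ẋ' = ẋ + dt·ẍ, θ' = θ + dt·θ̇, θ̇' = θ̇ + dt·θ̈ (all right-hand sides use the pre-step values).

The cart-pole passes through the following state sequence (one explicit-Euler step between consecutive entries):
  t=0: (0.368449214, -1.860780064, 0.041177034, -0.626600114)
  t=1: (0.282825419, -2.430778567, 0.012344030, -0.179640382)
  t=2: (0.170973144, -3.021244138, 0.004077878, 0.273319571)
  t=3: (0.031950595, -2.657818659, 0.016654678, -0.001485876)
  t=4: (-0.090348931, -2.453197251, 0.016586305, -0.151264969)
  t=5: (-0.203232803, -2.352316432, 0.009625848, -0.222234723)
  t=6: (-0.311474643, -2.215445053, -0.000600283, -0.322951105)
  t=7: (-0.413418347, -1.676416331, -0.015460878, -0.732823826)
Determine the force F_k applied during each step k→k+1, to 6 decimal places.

F_0 = -14.336125 N
F_1 = -14.932874 N
F_2 = 9.227187 N
F_3 = 5.240845 N
F_4 = 2.609985 N
F_5 = 3.500467 N
F_6 = 13.664901 N

step 0→1:
  ẍ = (ẋ'−ẋ)/dt = (-2.430778567−-1.860780064)/0.046015 = -12.387232
  θ̈ = (θ̇'−θ̇)/dt = (-0.179640382−-0.626600114)/0.046015 = 9.713349
  sinθ=0.041165, cosθ=0.999152
  F = (M+m)·ẍ + m·l·cosθ·θ̈ − m·l·sinθ·θ̇² = -18.424931 + 4.095626 − 0.006821 = -14.336125
step 1→2:
  ẍ = (ẋ'−ẋ)/dt = (-3.021244138−-2.430778567)/0.046015 = -12.832024
  θ̈ = (θ̇'−θ̇)/dt = (0.273319571−-0.179640382)/0.046015 = 9.843746
  sinθ=0.012344, cosθ=0.999924
  F = (M+m)·ẍ + m·l·cosθ·θ̈ − m·l·sinθ·θ̇² = -19.086519 + 4.153813 − 0.000168 = -14.932874
step 2→3:
  ẍ = (ẋ'−ẋ)/dt = (-2.657818659−-3.021244138)/0.046015 = 7.897978
  θ̈ = (θ̇'−θ̇)/dt = (-0.001485876−0.273319571)/0.046015 = -5.972084
  sinθ=0.004078, cosθ=0.999992
  F = (M+m)·ẍ + m·l·cosθ·θ̈ − m·l·sinθ·θ̇² = 11.747556 + -2.520240 − 0.000129 = 9.227187
step 3→4:
  ẍ = (ẋ'−ẋ)/dt = (-2.453197251−-2.657818659)/0.046015 = 4.446841
  θ̈ = (θ̇'−θ̇)/dt = (-0.151264969−-0.001485876)/0.046015 = -3.255006
  sinθ=0.016654, cosθ=0.999861
  F = (M+m)·ẍ + m·l·cosθ·θ̈ − m·l·sinθ·θ̇² = 6.614290 + -1.373445 − 0.000000 = 5.240845
step 4→5:
  ẍ = (ẋ'−ẋ)/dt = (-2.352316432−-2.453197251)/0.046015 = 2.192346
  θ̈ = (θ̇'−θ̇)/dt = (-0.222234723−-0.151264969)/0.046015 = -1.542318
  sinθ=0.016586, cosθ=0.999862
  F = (M+m)·ẍ + m·l·cosθ·θ̈ − m·l·sinθ·θ̇² = 3.260925 + -0.650779 − 0.000160 = 2.609985
step 5→6:
  ẍ = (ẋ'−ẋ)/dt = (-2.215445053−-2.352316432)/0.046015 = 2.974495
  θ̈ = (θ̇'−θ̇)/dt = (-0.322951105−-0.222234723)/0.046015 = -2.188773
  sinθ=0.009626, cosθ=0.999954
  F = (M+m)·ẍ + m·l·cosθ·θ̈ − m·l·sinθ·θ̇² = 4.424302 + -0.923635 − 0.000201 = 3.500467
step 6→7:
  ẍ = (ẋ'−ẋ)/dt = (-1.676416331−-2.215445053)/0.046015 = 11.714196
  θ̈ = (θ̇'−θ̇)/dt = (-0.732823826−-0.322951105)/0.046015 = -8.907372
  sinθ=-0.000600, cosθ=1.000000
  F = (M+m)·ẍ + m·l·cosθ·θ̈ − m·l·sinθ·θ̇² = 17.423847 + -3.758973 − -0.000026 = 13.664901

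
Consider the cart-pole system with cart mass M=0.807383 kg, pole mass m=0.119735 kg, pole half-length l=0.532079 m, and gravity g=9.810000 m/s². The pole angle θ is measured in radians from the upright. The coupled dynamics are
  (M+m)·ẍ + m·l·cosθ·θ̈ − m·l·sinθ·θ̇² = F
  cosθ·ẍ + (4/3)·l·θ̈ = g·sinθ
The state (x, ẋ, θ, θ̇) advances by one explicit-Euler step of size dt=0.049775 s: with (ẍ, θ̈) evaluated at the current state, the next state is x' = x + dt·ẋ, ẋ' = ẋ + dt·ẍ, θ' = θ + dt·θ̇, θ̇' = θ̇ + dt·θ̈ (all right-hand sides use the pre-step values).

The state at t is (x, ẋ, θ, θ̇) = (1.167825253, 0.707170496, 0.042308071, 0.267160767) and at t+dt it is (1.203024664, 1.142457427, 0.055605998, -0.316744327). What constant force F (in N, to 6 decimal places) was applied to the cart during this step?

ẍ = (ẋ'−ẋ)/dt = (1.142457427−0.707170496)/0.049775 = 8.745092
θ̈ = (θ̇'−θ̇)/dt = (-0.316744327−0.267160767)/0.049775 = -11.730891
sinθ=0.042295, cosθ=0.999105
F = (M+m)·ẍ + m·l·cosθ·θ̈ − m·l·sinθ·θ̇² = 8.107732 + -0.746688 − 0.000192 = 7.360851

F = 7.360851 N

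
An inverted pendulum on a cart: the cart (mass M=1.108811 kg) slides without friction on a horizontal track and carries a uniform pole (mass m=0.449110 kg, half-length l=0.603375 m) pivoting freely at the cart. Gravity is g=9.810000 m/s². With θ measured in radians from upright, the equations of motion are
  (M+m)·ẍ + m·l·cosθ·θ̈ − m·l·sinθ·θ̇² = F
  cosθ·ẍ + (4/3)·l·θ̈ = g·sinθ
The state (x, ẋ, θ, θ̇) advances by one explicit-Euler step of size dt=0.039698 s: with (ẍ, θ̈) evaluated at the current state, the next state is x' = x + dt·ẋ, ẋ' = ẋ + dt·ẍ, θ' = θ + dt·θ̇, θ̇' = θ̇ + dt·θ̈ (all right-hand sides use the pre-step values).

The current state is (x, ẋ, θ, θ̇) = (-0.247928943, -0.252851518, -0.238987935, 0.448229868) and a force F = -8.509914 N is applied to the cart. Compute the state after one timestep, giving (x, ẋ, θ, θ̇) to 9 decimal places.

(-0.257966643, -0.501382281, -0.221194106, 0.633785656)

sinθ=-0.236719448, cosθ=0.971578048
temp = (F + m·l·θ̇²·sinθ)/(M+m) = (-8.509914 + -0.012887704)/1.557921 = -5.470625086
θ̈ = (g·sinθ − cosθ·temp)/(l·(4/3 − m·cos²θ/(M+m))) = 4.674184807
ẍ = temp − m·l·θ̈·cosθ/(M+m) = -6.260536117
Euler: x'=-0.247928943+0.039698·-0.252851518=-0.257966643, ẋ'=-0.252851518+0.039698·-6.260536117=-0.501382281
       θ'=-0.238987935+0.039698·0.448229868=-0.221194106, θ̇'=0.448229868+0.039698·4.674184807=0.633785656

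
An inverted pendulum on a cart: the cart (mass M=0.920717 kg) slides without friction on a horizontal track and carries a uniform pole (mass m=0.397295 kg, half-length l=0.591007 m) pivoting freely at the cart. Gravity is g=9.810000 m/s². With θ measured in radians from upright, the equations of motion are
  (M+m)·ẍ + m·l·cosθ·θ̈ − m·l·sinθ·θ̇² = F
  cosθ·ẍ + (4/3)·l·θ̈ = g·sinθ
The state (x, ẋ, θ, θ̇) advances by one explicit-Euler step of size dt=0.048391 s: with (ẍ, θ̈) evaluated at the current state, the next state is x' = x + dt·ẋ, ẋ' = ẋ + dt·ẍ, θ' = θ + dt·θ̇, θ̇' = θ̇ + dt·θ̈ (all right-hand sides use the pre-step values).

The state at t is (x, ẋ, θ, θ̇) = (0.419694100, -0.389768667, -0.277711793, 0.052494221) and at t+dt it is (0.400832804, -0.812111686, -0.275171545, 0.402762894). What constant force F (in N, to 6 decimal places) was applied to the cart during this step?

F = -9.868596 N

ẍ = (ẋ'−ẋ)/dt = (-0.812111686−-0.389768667)/0.048391 = -8.727718
θ̈ = (θ̇'−θ̇)/dt = (0.402762894−0.052494221)/0.048391 = 7.238302
sinθ=-0.274156, cosθ=0.961685
F = (M+m)·ẍ + m·l·cosθ·θ̈ − m·l·sinθ·θ̇² = -11.503238 + 1.634464 − -0.000177 = -9.868596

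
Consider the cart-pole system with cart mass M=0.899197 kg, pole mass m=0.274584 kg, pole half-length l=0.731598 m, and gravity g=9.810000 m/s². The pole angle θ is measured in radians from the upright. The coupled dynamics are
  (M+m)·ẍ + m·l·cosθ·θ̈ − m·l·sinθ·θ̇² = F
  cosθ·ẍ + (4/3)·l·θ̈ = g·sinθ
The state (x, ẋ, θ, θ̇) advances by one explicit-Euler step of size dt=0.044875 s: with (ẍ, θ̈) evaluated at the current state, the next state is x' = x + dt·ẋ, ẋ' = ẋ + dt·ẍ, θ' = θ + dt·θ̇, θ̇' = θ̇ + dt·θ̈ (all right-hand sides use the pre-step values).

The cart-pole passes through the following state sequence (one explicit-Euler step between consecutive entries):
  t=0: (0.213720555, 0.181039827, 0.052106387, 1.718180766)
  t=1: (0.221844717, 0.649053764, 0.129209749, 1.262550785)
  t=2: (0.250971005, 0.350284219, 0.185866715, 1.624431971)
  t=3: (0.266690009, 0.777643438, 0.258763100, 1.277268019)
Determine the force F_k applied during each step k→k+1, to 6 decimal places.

F_0 = 10.173922 N
F_1 = -6.249605 N
F_2 = 9.553009 N

step 0→1:
  ẍ = (ẋ'−ẋ)/dt = (0.649053764−0.181039827)/0.044875 = 10.429280
  θ̈ = (θ̇'−θ̇)/dt = (1.262550785−1.718180766)/0.044875 = -10.153314
  sinθ=0.052083, cosθ=0.998643
  F = (M+m)·ẍ + m·l·cosθ·θ̈ − m·l·sinθ·θ̇² = 12.241691 + -2.036881 − 0.030887 = 10.173922
step 1→2:
  ẍ = (ẋ'−ẋ)/dt = (0.350284219−0.649053764)/0.044875 = -6.657817
  θ̈ = (θ̇'−θ̇)/dt = (1.624431971−1.262550785)/0.044875 = 8.064205
  sinθ=0.128851, cosθ=0.991664
  F = (M+m)·ẍ + m·l·cosθ·θ̈ − m·l·sinθ·θ̇² = -7.814819 + 1.606475 − 0.041260 = -6.249605
step 2→3:
  ẍ = (ẋ'−ẋ)/dt = (0.777643438−0.350284219)/0.044875 = 9.523325
  θ̈ = (θ̇'−θ̇)/dt = (1.277268019−1.624431971)/0.044875 = -7.736244
  sinθ=0.184798, cosθ=0.982776
  F = (M+m)·ẍ + m·l·cosθ·θ̈ − m·l·sinθ·θ̇² = 11.178298 + -1.527329 − 0.097960 = 9.553009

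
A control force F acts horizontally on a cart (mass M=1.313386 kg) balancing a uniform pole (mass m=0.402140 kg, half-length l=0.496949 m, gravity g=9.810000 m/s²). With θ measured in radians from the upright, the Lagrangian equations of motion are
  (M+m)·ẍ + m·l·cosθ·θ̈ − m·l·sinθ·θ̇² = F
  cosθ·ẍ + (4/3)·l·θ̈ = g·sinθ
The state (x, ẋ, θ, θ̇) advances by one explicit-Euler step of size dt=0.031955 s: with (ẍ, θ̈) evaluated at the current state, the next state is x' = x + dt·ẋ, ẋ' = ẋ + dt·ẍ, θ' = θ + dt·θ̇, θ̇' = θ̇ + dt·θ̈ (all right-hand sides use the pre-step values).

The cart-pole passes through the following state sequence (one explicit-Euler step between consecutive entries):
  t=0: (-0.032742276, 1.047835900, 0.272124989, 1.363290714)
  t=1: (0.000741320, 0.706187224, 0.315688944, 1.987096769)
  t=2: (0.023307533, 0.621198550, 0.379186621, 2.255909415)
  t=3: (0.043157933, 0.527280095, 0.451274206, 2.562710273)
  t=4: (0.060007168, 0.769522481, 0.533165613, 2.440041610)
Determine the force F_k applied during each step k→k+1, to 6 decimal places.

F_0 = -14.683815 N
F_1 = -3.209617 N
F_2 = -3.636138 N
F_3 = 11.742207 N

step 0→1:
  ẍ = (ẋ'−ẋ)/dt = (0.706187224−1.047835900)/0.031955 = -10.691556
  θ̈ = (θ̇'−θ̇)/dt = (1.987096769−1.363290714)/0.031955 = 19.521391
  sinθ=0.268779, cosθ=0.963202
  F = (M+m)·ẍ + m·l·cosθ·θ̈ − m·l·sinθ·θ̇² = -18.341643 + 3.757658 − 0.099830 = -14.683815
step 1→2:
  ẍ = (ẋ'−ẋ)/dt = (0.621198550−0.706187224)/0.031955 = -2.659636
  θ̈ = (θ̇'−θ̇)/dt = (2.255909415−1.987096769)/0.031955 = 8.412225
  sinθ=0.310471, cosθ=0.950583
  F = (M+m)·ẍ + m·l·cosθ·θ̈ − m·l·sinθ·θ̇² = -4.562675 + 1.598048 − 0.244990 = -3.209617
step 2→3:
  ẍ = (ẋ'−ẋ)/dt = (0.527280095−0.621198550)/0.031955 = -2.939085
  θ̈ = (θ̇'−θ̇)/dt = (2.562710273−2.255909415)/0.031955 = 9.601028
  sinθ=0.370165, cosθ=0.928966
  F = (M+m)·ẍ + m·l·cosθ·θ̈ − m·l·sinθ·θ̇² = -5.042076 + 1.782406 − 0.376468 = -3.636138
step 3→4:
  ẍ = (ẋ'−ẋ)/dt = (0.769522481−0.527280095)/0.031955 = 7.580735
  θ̈ = (θ̇'−θ̇)/dt = (2.440041610−2.562710273)/0.031955 = -3.838794
  sinθ=0.436113, cosθ=0.899892
  F = (M+m)·ẍ + m·l·cosθ·θ̈ − m·l·sinθ·θ̇² = 13.004948 + -0.690358 − 0.572383 = 11.742207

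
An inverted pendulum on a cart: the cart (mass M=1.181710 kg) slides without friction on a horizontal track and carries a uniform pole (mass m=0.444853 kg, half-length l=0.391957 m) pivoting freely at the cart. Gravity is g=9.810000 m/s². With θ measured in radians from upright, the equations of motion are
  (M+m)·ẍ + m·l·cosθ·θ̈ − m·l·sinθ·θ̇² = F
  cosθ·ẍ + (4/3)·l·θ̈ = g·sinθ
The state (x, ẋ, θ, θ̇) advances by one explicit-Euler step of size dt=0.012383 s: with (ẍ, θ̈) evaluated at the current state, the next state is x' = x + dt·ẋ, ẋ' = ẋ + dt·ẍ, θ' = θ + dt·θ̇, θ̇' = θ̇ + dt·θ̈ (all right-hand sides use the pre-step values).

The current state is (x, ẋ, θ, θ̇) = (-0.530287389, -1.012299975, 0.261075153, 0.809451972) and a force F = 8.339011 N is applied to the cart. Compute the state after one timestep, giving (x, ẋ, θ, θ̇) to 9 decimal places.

sinθ=0.258119420, cosθ=0.966113019
temp = (F + m·l·θ̇²·sinθ)/(M+m) = (8.339011 + 0.029488848)/1.626563 = 5.144897460
θ̈ = (g·sinθ − cosθ·temp)/(l·(4/3 − m·cos²θ/(M+m))) = -5.770624549
ẍ = temp − m·l·θ̈·cosθ/(M+m) = 5.742530794
Euler: x'=-0.530287389+0.012383·-1.012299975=-0.542822700, ẋ'=-1.012299975+0.012383·5.742530794=-0.941190216
       θ'=0.261075153+0.012383·0.809451972=0.271098597, θ̇'=0.809451972+0.012383·-5.770624549=0.737994328

(-0.542822700, -0.941190216, 0.271098597, 0.737994328)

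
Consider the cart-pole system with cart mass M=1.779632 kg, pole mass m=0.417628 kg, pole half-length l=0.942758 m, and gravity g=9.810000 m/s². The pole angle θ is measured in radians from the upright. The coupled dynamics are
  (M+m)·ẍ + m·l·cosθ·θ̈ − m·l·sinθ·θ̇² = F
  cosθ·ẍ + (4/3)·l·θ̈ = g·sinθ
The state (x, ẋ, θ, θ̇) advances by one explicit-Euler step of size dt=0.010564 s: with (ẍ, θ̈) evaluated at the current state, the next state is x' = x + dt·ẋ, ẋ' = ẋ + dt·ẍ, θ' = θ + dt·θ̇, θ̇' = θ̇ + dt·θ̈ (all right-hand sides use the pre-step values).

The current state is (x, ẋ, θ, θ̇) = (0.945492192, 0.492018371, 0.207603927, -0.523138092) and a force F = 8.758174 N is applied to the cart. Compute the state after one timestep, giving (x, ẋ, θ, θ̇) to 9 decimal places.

sinθ=0.206115870, cosθ=0.978527592
temp = (F + m·l·θ̇²·sinθ)/(M+m) = (8.758174 + 0.022209253)/2.197260 = 3.996060208
θ̈ = (g·sinθ − cosθ·temp)/(l·(4/3 − m·cos²θ/(M+m))) = -1.739632212
ẍ = temp − m·l·θ̈·cosθ/(M+m) = 4.301087643
Euler: x'=0.945492192+0.010564·0.492018371=0.950689874, ẋ'=0.492018371+0.010564·4.301087643=0.537455061
       θ'=0.207603927+0.010564·-0.523138092=0.202077496, θ̇'=-0.523138092+0.010564·-1.739632212=-0.541515567

(0.950689874, 0.537455061, 0.202077496, -0.541515567)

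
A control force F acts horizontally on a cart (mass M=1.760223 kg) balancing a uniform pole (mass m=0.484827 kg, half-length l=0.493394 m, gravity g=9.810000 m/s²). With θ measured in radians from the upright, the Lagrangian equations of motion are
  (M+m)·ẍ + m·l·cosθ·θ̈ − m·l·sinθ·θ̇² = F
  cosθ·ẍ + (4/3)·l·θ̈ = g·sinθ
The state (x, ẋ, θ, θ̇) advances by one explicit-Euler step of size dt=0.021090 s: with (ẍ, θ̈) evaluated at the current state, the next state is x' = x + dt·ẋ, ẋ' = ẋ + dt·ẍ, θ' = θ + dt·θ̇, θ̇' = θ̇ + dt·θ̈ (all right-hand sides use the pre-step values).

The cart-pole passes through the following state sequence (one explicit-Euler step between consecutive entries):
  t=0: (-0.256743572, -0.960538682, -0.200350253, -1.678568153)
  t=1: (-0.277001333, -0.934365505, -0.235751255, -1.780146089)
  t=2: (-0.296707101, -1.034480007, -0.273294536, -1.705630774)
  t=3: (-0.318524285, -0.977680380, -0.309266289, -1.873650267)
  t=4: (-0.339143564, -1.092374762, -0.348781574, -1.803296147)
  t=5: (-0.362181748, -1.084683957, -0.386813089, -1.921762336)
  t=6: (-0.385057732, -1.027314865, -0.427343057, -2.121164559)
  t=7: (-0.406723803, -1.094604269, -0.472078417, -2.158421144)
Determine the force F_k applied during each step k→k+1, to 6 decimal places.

step 0→1:
  ẍ = (ẋ'−ẋ)/dt = (-0.934365505−-0.960538682)/0.021090 = 1.241023
  θ̈ = (θ̇'−θ̇)/dt = (-1.780146089−-1.678568153)/0.021090 = -4.816403
  sinθ=-0.199013, cosθ=0.979997
  F = (M+m)·ẍ + m·l·cosθ·θ̈ − m·l·sinθ·θ̇² = 2.786159 + -1.129089 − -0.134134 = 1.791204
step 1→2:
  ẍ = (ẋ'−ẋ)/dt = (-1.034480007−-0.934365505)/0.021090 = -4.747013
  θ̈ = (θ̇'−θ̇)/dt = (-1.705630774−-1.780146089)/0.021090 = 3.533206
  sinθ=-0.233574, cosθ=0.972339
  F = (M+m)·ẍ + m·l·cosθ·θ̈ − m·l·sinθ·θ̇² = -10.657281 + 0.821802 − -0.177058 = -9.658421
step 2→3:
  ẍ = (ẋ'−ẋ)/dt = (-0.977680380−-1.034480007)/0.021090 = 2.693202
  θ̈ = (θ̇'−θ̇)/dt = (-1.873650267−-1.705630774)/0.021090 = -7.966785
  sinθ=-0.269905, cosθ=0.962887
  F = (M+m)·ẍ + m·l·cosθ·θ̈ − m·l·sinθ·θ̇² = 6.046373 + -1.835013 − -0.187829 = 4.399189
step 3→4:
  ẍ = (ẋ'−ẋ)/dt = (-1.092374762−-0.977680380)/0.021090 = -5.438330
  θ̈ = (θ̇'−θ̇)/dt = (-1.803296147−-1.873650267)/0.021090 = 3.335899
  sinθ=-0.304360, cosθ=0.952557
  F = (M+m)·ẍ + m·l·cosθ·θ̈ − m·l·sinθ·θ̇² = -12.209323 + 0.760124 − -0.255591 = -11.193608
step 4→5:
  ẍ = (ẋ'−ẋ)/dt = (-1.084683957−-1.092374762)/0.021090 = 0.364666
  θ̈ = (θ̇'−θ̇)/dt = (-1.921762336−-1.803296147)/0.021090 = -5.617173
  sinθ=-0.341753, cosθ=0.939790
  F = (M+m)·ẍ + m·l·cosθ·θ̈ − m·l·sinθ·θ̇² = 0.818693 + -1.262784 − -0.265844 = -0.178247
step 5→6:
  ẍ = (ẋ'−ẋ)/dt = (-1.027314865−-1.084683957)/0.021090 = 2.720204
  θ̈ = (θ̇'−θ̇)/dt = (-2.121164559−-1.921762336)/0.021090 = -9.454823
  sinθ=-0.377239, cosθ=0.926116
  F = (M+m)·ẍ + m·l·cosθ·θ̈ − m·l·sinθ·θ̇² = 6.106993 + -2.094592 − -0.333270 = 4.345671
step 6→7:
  ẍ = (ẋ'−ẋ)/dt = (-1.094604269−-1.027314865)/0.021090 = -3.190583
  θ̈ = (θ̇'−θ̇)/dt = (-2.158421144−-2.121164559)/0.021090 = -1.766552
  sinθ=-0.414454, cosθ=0.910070
  F = (M+m)·ẍ + m·l·cosθ·θ̈ − m·l·sinθ·θ̇² = -7.163019 + -0.384576 − -0.446073 = -7.101522

F_0 = 1.791204 N
F_1 = -9.658421 N
F_2 = 4.399189 N
F_3 = -11.193608 N
F_4 = -0.178247 N
F_5 = 4.345671 N
F_6 = -7.101522 N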